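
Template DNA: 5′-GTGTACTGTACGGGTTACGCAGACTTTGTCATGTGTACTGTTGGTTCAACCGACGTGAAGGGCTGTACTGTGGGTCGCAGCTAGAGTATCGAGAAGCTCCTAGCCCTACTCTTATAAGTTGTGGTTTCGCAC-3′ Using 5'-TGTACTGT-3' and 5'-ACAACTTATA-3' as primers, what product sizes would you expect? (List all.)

121 bp, 89 bp, 59 bp

The forward primer TGTACTGT matches the top strand at positions 2–9, 34–41, 64–71.
The reverse primer's reverse complement is TATAAGTTGT, matching at positions 113–122.
Each forward site pairs with the reverse site to give a product ending at position 122: sizes 121, 89, 59 bp.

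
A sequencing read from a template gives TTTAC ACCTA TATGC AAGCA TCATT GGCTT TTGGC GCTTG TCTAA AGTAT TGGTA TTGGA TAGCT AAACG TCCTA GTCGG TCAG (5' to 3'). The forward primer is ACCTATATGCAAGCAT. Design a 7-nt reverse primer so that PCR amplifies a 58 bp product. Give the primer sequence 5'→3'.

5'-CTATCCA-3'

The forward primer binds at positions 6–21, so a 58 bp product ends at position 6 + 58 − 1 = 63.
The reverse primer anneals to the top strand over positions 57–63, i.e. to TGGATAG.
Its sequence written 5'→3' is the reverse complement: CTATCCA.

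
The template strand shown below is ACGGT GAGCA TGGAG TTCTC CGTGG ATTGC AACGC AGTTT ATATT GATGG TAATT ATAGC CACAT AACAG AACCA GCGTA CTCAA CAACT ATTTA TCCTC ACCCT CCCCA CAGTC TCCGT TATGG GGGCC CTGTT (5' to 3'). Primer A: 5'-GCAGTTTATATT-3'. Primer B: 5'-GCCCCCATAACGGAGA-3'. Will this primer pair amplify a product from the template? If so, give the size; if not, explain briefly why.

Yes — a 96 bp product.

Primer A (GCAGTTTATATT) matches the top strand at positions 34–45; it acts as a forward primer.
Primer B's reverse complement is TCTCCGTTATGGGGGC, matching the top strand at positions 114–129; it acts as a reverse primer.
The 3' ends face each other across positions 34–129, giving a 96 bp product.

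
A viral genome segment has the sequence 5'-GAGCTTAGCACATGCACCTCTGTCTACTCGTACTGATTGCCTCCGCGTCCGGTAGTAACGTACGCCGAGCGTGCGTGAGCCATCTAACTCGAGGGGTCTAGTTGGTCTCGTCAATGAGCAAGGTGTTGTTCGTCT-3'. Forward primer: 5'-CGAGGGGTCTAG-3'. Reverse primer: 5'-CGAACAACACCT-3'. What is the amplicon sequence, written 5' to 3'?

Scanning the template, CGAGGGGTCTAG occurs at positions 90–101; this primer anneals to the bottom strand there with its 3' end pointing downstream.
Reverse complement of the reverse primer: AGGTGTTGTTCG. This occurs on the top strand at positions 121–132.
The product is the template from position 90 through 132 (43 bp).

5'-CGAGGGGTCTAGTTGGTCTCGTCAATGAGCAAGGTGTTGTTCG-3'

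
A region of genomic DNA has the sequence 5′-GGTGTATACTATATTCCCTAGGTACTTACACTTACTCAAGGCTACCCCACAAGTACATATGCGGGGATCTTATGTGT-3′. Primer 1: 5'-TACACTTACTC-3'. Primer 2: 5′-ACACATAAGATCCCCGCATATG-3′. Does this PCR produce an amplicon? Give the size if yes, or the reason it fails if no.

Yes — a 51 bp product.

Primer 1 (TACACTTACTC) matches the top strand at positions 27–37; it acts as a forward primer.
Primer 2's reverse complement is CATATGCGGGGATCTTATGTGT, matching the top strand at positions 56–77; it acts as a reverse primer.
The 3' ends face each other across positions 27–77, giving a 51 bp product.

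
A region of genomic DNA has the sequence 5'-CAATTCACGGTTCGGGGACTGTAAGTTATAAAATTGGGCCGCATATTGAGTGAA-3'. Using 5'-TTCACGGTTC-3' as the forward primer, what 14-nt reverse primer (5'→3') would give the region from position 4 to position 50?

5'-CTCAATATGCGGCC-3'

The product's 3' end on the top strand is position 50.
The reverse primer anneals to the top strand over positions 37–50, i.e. to GGCCGCATATTGAG.
Its sequence written 5'→3' is the reverse complement: CTCAATATGCGGCC.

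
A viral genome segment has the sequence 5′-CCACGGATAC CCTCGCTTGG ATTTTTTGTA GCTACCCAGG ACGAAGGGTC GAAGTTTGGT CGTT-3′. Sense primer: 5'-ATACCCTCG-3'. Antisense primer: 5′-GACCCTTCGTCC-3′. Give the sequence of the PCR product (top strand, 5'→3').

The forward primer matches the template at positions 7–15.
The reverse primer's reverse complement is GGACGAAGGGTC, which matches the template at positions 39–50.
The product is the template from position 7 through 50 (44 bp).

5'-ATACCCTCGCTTGGATTTTTTGTAGCTACCCAGGACGAAGGGTC-3'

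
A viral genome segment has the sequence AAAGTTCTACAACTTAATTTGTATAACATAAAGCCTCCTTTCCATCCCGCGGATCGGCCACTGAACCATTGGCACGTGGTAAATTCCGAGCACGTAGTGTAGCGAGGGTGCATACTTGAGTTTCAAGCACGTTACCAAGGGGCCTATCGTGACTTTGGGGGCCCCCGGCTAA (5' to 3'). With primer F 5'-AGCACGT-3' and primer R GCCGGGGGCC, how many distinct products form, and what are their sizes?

The forward primer AGCACGT matches the top strand at positions 89–95, 126–132.
The reverse primer's reverse complement is GGCCCCCGGC, matching at positions 160–169.
Each forward site pairs with the reverse site to give a product ending at position 169: sizes 81, 44 bp.

Two products: 81 bp, 44 bp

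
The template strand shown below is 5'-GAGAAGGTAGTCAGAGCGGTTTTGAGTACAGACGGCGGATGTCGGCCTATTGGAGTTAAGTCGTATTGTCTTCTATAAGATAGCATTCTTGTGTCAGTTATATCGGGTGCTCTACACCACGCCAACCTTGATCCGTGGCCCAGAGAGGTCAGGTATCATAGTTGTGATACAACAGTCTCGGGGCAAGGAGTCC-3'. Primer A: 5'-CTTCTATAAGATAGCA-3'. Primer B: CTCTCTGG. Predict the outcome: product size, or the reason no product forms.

Yes — a 78 bp product.

Primer A (CTTCTATAAGATAGCA) matches the top strand at positions 70–85; it acts as a forward primer.
Primer B's reverse complement is CCAGAGAG, matching the top strand at positions 140–147; it acts as a reverse primer.
The 3' ends face each other across positions 70–147, giving a 78 bp product.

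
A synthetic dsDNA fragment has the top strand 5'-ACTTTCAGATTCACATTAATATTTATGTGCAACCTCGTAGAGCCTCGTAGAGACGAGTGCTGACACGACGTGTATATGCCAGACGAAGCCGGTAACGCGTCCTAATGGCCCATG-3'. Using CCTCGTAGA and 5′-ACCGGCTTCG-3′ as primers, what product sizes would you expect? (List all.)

61 bp, 51 bp

The forward primer CCTCGTAGA matches the top strand at positions 33–41, 43–51.
The reverse primer's reverse complement is CGAAGCCGGT, matching at positions 84–93.
Each forward site pairs with the reverse site to give a product ending at position 93: sizes 61, 51 bp.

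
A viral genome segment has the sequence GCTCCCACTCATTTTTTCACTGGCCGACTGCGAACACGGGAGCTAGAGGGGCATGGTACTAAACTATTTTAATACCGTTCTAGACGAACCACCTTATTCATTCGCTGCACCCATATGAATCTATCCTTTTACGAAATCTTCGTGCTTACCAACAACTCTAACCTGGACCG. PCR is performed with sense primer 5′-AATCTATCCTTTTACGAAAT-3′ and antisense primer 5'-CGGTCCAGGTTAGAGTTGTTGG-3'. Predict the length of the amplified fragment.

Forward primer AATCTATCCTTTTACGAAAT is found on the top strand at positions 118–137.
The reverse primer's reverse complement is CCAACAACTCTAACCTGGACCG, which matches the template at positions 149–170.
The product runs from position 118 to position 170, so its length is 170 − 118 + 1 = 53 bp.

53 bp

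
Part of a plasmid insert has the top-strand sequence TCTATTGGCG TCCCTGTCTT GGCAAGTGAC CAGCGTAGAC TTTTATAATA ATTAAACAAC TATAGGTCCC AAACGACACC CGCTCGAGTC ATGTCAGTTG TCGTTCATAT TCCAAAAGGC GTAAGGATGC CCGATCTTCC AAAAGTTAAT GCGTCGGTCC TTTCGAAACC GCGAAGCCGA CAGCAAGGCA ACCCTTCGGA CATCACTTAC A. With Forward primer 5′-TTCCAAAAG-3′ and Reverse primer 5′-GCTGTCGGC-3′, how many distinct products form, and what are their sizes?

The forward primer TTCCAAAAG matches the top strand at positions 110–118, 137–145.
The reverse primer's reverse complement is GCCGACAGC, matching at positions 176–184.
Each forward site pairs with the reverse site to give a product ending at position 184: sizes 75, 48 bp.

Two products: 75 bp, 48 bp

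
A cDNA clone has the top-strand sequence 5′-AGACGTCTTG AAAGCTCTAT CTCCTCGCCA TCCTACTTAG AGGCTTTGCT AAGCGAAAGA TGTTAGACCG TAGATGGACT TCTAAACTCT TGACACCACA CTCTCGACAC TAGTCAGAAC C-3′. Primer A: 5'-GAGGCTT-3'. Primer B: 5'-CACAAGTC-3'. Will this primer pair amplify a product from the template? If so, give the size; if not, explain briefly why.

Primer B (CACAAGTC) does not match the top strand, and its reverse complement GACTTGTG does not match either.
With no annealing site for primer B, no amplification occurs.

No product — primer B has no binding site in the template.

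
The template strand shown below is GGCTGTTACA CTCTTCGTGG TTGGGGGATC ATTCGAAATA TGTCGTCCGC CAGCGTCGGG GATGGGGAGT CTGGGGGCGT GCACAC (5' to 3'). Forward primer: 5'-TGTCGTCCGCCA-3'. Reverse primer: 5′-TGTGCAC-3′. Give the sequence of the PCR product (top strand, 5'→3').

Forward primer TGTCGTCCGCCA is found on the top strand at positions 41–52.
Reverse complement of the reverse primer: GTGCACA. This occurs on the top strand at positions 79–85.
The product is the template from position 41 through 85 (45 bp).

5'-TGTCGTCCGCCAGCGTCGGGGATGGGGAGTCTGGGGGCGTGCACA-3'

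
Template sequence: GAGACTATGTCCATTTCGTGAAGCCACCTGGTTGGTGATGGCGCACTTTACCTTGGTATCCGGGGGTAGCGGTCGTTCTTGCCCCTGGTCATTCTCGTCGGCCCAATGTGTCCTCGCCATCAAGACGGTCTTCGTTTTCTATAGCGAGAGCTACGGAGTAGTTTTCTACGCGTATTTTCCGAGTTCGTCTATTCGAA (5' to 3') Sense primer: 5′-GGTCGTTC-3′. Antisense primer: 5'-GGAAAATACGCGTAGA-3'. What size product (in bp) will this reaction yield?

110 bp

The forward primer matches the template at positions 71–78.
Taking the reverse complement of GGAAAATACGCGTAGA gives TCTACGCGTATTTTCC, found at positions 165–180 on the template; the primer anneals here to the top strand with its 3' end pointing upstream.
The product runs from position 71 to position 180, so its length is 180 − 71 + 1 = 110 bp.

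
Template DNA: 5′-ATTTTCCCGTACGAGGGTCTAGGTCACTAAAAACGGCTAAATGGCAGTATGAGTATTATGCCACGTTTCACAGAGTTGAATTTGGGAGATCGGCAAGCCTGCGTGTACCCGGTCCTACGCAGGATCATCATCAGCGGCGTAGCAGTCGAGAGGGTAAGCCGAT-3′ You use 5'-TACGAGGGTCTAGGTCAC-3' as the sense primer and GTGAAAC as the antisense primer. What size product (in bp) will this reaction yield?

The forward primer matches the template at positions 10–27.
The reverse primer's reverse complement is GTTTCAC, which matches the template at positions 65–71.
Product length = (reverse-primer end) − (forward-primer start) + 1 = 71 − 10 + 1 = 62 bp.

62 bp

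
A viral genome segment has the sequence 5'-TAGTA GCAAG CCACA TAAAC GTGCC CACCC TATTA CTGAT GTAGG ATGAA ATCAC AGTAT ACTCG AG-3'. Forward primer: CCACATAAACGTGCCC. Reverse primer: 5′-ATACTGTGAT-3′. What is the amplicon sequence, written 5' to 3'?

Forward primer CCACATAAACGTGCCC is found on the top strand at positions 11–26.
Taking the reverse complement of ATACTGTGAT gives ATCACAGTAT, found at positions 51–60 on the template; the primer anneals here to the top strand with its 3' end pointing upstream.
The product is the template from position 11 through 60 (50 bp).

5'-CCACATAAACGTGCCCACCCTATTACTGATGTAGGATGAAATCACAGTAT-3'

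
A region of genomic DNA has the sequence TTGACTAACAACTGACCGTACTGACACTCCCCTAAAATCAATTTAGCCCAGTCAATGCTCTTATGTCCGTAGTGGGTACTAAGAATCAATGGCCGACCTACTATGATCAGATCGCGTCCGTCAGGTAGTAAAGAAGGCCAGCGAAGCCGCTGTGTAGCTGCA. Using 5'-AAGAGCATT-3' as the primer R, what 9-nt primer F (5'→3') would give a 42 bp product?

The reverse primer's reverse complement AATGCTCTT matches the template at positions 54–62, so the product ends at position 62.
A 42 bp product then starts at position 62 − 42 + 1 = 21.
The forward primer is identical to the top strand there: CTGACACTC.

5'-CTGACACTC-3'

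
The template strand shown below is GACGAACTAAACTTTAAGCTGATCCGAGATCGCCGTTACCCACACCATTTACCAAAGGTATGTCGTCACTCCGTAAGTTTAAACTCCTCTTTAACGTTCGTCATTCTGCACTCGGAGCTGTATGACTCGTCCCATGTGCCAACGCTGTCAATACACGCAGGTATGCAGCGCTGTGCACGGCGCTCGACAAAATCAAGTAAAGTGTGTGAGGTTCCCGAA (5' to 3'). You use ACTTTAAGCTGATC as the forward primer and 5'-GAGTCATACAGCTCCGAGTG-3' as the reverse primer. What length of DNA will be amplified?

118 bp

Forward primer ACTTTAAGCTGATC is found on the top strand at positions 11–24.
Reverse complement of the reverse primer: CACTCGGAGCTGTATGACTC. This occurs on the top strand at positions 109–128.
Amplicon spans positions 11–128: 118 bp.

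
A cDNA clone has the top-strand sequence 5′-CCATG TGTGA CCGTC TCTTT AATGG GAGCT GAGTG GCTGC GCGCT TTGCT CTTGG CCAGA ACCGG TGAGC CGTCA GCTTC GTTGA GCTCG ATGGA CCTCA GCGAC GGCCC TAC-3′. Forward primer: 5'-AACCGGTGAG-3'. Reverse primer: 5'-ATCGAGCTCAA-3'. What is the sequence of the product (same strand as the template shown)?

5'-AACCGGTGAGCCGTCAGCTTCGTTGAGCTCGAT-3'

Scanning the template, AACCGGTGAG occurs at positions 60–69; this primer anneals to the bottom strand there with its 3' end pointing downstream.
Taking the reverse complement of ATCGAGCTCAA gives TTGAGCTCGAT, found at positions 82–92 on the template; the primer anneals here to the top strand with its 3' end pointing upstream.
The product is the template from position 60 through 92 (33 bp).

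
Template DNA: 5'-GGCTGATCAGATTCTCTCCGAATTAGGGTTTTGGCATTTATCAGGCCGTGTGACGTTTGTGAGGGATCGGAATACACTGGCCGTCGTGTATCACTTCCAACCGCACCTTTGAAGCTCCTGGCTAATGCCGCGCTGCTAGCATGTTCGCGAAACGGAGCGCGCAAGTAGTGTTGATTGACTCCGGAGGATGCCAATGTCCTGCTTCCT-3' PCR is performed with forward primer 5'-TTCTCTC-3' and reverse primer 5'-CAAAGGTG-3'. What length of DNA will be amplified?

100 bp

Scanning the template, TTCTCTC occurs at positions 12–18; this primer anneals to the bottom strand there with its 3' end pointing downstream.
Reverse complement of the reverse primer: CACCTTTG. This occurs on the top strand at positions 104–111.
Amplicon spans positions 12–111: 100 bp.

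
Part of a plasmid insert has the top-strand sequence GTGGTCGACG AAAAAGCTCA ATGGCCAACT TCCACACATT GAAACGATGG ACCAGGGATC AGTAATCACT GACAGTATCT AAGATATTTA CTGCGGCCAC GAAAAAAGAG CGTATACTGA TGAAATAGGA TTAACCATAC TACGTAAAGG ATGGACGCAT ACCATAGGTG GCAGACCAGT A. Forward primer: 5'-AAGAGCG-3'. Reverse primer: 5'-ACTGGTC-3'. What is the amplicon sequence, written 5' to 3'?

5'-AAGAGCGTATACTGATGAAATAGGATTAACCATACTACGTAAAGGATGGACGCATACCATAGGTGGCAGACCAGT-3'

The forward primer matches the template at positions 106–112.
Reverse complement of the reverse primer: GACCAGT. This occurs on the top strand at positions 174–180.
The product is the template from position 106 through 180 (75 bp).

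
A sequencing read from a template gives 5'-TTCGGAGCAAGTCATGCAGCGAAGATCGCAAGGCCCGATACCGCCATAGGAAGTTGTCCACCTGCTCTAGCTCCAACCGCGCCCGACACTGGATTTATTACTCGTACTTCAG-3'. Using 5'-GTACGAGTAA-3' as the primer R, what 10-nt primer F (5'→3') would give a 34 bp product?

5'-CAACCGCGCC-3'

The reverse primer's reverse complement TTACTCGTAC matches the template at positions 98–107, so the product ends at position 107.
A 34 bp product then starts at position 107 − 34 + 1 = 74.
The forward primer is identical to the top strand there: CAACCGCGCC.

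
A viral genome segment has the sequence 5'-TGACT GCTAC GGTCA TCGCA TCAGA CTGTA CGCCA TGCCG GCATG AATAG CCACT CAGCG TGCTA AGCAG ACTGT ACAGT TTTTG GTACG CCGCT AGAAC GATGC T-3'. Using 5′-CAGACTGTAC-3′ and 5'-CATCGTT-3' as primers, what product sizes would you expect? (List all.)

83 bp, 37 bp

The forward primer CAGACTGTAC matches the top strand at positions 22–31, 68–77.
The reverse primer's reverse complement is AACGATG, matching at positions 98–104.
Each forward site pairs with the reverse site to give a product ending at position 104: sizes 83, 37 bp.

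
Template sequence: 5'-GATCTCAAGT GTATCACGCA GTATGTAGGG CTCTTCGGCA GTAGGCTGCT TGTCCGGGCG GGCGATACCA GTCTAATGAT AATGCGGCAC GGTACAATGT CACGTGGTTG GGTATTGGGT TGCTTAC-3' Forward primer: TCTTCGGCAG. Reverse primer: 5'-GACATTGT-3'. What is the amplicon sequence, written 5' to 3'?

5'-TCTTCGGCAGTAGGCTGCTTGTCCGGGCGGGCGATACCAGTCTAATGATAATGCGGCACGGTACAATGTC-3'

The forward primer matches the template at positions 32–41.
Taking the reverse complement of GACATTGT gives ACAATGTC, found at positions 94–101 on the template; the primer anneals here to the top strand with its 3' end pointing upstream.
The product is the template from position 32 through 101 (70 bp).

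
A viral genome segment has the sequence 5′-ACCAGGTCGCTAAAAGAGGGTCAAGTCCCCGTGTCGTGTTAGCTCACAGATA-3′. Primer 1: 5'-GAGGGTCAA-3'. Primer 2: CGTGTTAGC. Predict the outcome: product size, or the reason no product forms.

No product — both primers anneal to the same strand and extend in the same direction.

Primer 1 (GAGGGTCAA) matches the top strand at positions 16–24 (3' end points downstream).
Primer 2 (CGTGTTAGC) also matches the top strand directly, at positions 35–43 — its reverse complement GCTAACACG is not present.
Both primers anneal to the bottom strand with 3' ends pointing the same way, so neither can prime synthesis back toward the other.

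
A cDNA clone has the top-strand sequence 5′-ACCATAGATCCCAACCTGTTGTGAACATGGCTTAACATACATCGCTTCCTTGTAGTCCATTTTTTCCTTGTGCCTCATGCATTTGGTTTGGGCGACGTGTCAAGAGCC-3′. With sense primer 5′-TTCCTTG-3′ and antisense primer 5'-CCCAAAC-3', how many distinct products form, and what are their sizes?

The forward primer TTCCTTG matches the top strand at positions 46–52, 64–70.
The reverse primer's reverse complement is GTTTGGG, matching at positions 86–92.
Each forward site pairs with the reverse site to give a product ending at position 92: sizes 47, 29 bp.

Two products: 47 bp, 29 bp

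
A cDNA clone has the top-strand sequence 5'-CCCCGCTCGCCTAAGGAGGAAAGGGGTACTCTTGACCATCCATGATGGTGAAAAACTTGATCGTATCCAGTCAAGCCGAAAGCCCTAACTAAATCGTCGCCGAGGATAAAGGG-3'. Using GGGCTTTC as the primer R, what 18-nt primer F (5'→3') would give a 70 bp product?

The reverse primer's reverse complement GAAAGCCC matches the template at positions 78–85, so the product ends at position 85.
A 70 bp product then starts at position 85 − 70 + 1 = 16.
The forward primer is identical to the top strand there: GAGGAAAGGGGTACTCTT.

5'-GAGGAAAGGGGTACTCTT-3'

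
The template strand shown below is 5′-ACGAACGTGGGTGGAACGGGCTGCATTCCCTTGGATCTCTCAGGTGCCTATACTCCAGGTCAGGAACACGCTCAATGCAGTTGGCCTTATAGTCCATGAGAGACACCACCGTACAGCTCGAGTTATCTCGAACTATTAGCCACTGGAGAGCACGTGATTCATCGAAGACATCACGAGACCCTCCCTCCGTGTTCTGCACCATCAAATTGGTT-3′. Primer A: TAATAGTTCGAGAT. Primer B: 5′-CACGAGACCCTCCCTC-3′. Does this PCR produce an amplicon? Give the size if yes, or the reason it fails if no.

Primer A (TAATAGTTCGAGAT) has reverse complement ATCTCGAACTATTA, which matches the top strand at positions 125–138; primer A anneals to the top strand there with its 3' end pointing upstream toward position 125.
Primer B (CACGAGACCCTCCCTC) matches the top strand directly at positions 172–187; it anneals to the bottom strand with its 3' end pointing downstream toward position 187.
The 3' ends diverge (primer A extends toward position 1, primer B toward position 212), so the primers never converge on a shared product.

No product — the primers' 3' ends point away from each other.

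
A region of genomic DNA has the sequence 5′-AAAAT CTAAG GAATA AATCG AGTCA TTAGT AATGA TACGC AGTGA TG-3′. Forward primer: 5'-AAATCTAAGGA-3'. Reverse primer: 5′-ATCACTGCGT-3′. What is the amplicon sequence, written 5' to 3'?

5'-AAATCTAAGGAATAAATCGAGTCATTAGTAATGATACGCAGTGAT-3'

Forward primer AAATCTAAGGA is found on the top strand at positions 2–12.
The reverse primer's reverse complement is ACGCAGTGAT, which matches the template at positions 37–46.
The product is the template from position 2 through 46 (45 bp).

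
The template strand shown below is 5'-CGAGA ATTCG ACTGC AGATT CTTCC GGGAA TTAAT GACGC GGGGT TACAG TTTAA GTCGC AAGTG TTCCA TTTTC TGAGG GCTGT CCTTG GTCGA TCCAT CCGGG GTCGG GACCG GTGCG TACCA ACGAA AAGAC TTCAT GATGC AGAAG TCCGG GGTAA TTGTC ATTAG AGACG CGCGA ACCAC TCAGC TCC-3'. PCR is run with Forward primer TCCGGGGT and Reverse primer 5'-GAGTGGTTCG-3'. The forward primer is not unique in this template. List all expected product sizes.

88 bp, 37 bp

The forward primer TCCGGGGT matches the top strand at positions 100–107, 151–158.
The reverse primer's reverse complement is CGAACCACTC, matching at positions 178–187.
Each forward site pairs with the reverse site to give a product ending at position 187: sizes 88, 37 bp.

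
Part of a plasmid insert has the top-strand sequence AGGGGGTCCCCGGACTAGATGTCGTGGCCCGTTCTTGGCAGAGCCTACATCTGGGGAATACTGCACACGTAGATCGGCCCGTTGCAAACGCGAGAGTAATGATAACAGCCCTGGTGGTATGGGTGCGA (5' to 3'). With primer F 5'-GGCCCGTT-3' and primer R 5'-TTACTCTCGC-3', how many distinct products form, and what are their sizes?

The forward primer GGCCCGTT matches the top strand at positions 26–33, 76–83.
The reverse primer's reverse complement is GCGAGAGTAA, matching at positions 90–99.
Each forward site pairs with the reverse site to give a product ending at position 99: sizes 74, 24 bp.

Two products: 74 bp, 24 bp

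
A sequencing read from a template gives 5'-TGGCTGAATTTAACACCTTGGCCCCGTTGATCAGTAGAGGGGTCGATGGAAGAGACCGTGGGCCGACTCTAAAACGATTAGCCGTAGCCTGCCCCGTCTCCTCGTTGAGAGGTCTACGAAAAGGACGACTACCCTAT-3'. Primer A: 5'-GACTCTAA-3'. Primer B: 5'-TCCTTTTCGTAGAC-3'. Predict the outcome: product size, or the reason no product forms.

Primer A (GACTCTAA) matches the top strand at positions 65–72; it acts as a forward primer.
Primer B's reverse complement is GTCTACGAAAAGGA, matching the top strand at positions 112–125; it acts as a reverse primer.
The 3' ends face each other across positions 65–125, giving a 61 bp product.

Yes — a 61 bp product.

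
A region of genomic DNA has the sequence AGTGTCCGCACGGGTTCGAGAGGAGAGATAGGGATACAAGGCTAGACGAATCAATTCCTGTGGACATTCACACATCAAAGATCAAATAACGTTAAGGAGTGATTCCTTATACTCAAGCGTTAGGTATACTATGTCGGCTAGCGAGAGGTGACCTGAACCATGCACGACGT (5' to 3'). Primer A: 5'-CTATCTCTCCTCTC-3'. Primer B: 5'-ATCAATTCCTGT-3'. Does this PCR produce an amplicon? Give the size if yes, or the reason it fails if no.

No product — the primers' 3' ends point away from each other.

Primer A (CTATCTCTCCTCTC) has reverse complement GAGAGGAGAGATAG, which matches the top strand at positions 18–31; primer A anneals to the top strand there with its 3' end pointing upstream toward position 18.
Primer B (ATCAATTCCTGT) matches the top strand directly at positions 50–61; it anneals to the bottom strand with its 3' end pointing downstream toward position 61.
The 3' ends diverge (primer A extends toward position 1, primer B toward position 170), so the primers never converge on a shared product.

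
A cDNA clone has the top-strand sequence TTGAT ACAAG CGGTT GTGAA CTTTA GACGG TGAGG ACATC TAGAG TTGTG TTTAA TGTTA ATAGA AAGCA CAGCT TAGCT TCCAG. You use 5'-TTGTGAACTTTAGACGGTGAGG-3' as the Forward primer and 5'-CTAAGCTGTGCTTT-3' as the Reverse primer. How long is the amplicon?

Scanning the template, TTGTGAACTTTAGACGGTGAGG occurs at positions 14–35; this primer anneals to the bottom strand there with its 3' end pointing downstream.
Taking the reverse complement of CTAAGCTGTGCTTT gives AAAGCACAGCTTAG, found at positions 65–78 on the template; the primer anneals here to the top strand with its 3' end pointing upstream.
Product length = (reverse-primer end) − (forward-primer start) + 1 = 78 − 14 + 1 = 65 bp.

65 bp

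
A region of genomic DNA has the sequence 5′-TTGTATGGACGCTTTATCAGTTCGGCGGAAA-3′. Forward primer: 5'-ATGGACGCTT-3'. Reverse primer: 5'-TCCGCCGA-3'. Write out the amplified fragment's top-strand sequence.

The forward primer matches the template at positions 5–14.
Taking the reverse complement of TCCGCCGA gives TCGGCGGA, found at positions 22–29 on the template; the primer anneals here to the top strand with its 3' end pointing upstream.
The product is the template from position 5 through 29 (25 bp).

5'-ATGGACGCTTTATCAGTTCGGCGGA-3'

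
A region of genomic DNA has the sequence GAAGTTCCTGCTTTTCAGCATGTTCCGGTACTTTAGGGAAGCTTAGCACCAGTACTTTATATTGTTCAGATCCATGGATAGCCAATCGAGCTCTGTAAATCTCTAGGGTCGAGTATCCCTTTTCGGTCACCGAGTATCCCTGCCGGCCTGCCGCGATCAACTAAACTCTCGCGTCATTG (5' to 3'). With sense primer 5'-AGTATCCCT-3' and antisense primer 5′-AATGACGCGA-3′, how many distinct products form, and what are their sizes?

The forward primer AGTATCCCT matches the top strand at positions 112–120, 133–141.
The reverse primer's reverse complement is TCGCGTCATT, matching at positions 169–178.
Each forward site pairs with the reverse site to give a product ending at position 178: sizes 67, 46 bp.

Two products: 67 bp, 46 bp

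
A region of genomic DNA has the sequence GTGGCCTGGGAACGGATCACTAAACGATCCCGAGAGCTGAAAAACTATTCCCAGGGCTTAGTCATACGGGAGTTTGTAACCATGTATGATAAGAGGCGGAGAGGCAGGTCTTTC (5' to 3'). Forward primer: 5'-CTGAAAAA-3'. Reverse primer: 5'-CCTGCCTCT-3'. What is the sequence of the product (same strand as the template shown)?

Scanning the template, CTGAAAAA occurs at positions 37–44; this primer anneals to the bottom strand there with its 3' end pointing downstream.
The reverse primer's reverse complement is AGAGGCAGG, which matches the template at positions 100–108.
The product is the template from position 37 through 108 (72 bp).

5'-CTGAAAAACTATTCCCAGGGCTTAGTCATACGGGAGTTTGTAACCATGTATGATAAGAGGCGGAGAGGCAGG-3'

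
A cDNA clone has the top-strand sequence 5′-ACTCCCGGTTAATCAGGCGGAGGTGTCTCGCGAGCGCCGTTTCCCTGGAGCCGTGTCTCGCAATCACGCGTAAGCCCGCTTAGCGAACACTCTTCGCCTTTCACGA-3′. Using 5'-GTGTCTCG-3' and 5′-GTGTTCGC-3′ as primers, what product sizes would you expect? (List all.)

The forward primer GTGTCTCG matches the top strand at positions 23–30, 53–60.
The reverse primer's reverse complement is GCGAACAC, matching at positions 83–90.
Each forward site pairs with the reverse site to give a product ending at position 90: sizes 68, 38 bp.

68 bp, 38 bp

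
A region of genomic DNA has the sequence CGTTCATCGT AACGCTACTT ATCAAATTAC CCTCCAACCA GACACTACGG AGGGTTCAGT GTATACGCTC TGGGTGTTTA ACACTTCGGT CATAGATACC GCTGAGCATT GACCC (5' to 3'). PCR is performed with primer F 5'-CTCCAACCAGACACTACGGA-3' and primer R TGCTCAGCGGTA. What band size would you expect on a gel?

Scanning the template, CTCCAACCAGACACTACGGA occurs at positions 32–51; this primer anneals to the bottom strand there with its 3' end pointing downstream.
Reverse complement of the reverse primer: TACCGCTGAGCA. This occurs on the top strand at positions 97–108.
Product length = (reverse-primer end) − (forward-primer start) + 1 = 108 − 32 + 1 = 77 bp.

77 bp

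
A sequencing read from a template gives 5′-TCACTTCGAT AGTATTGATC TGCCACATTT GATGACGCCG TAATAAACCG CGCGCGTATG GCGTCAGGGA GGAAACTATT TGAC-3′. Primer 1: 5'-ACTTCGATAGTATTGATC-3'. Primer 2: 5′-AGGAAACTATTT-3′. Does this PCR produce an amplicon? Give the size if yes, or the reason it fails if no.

No product — both primers anneal to the same strand and extend in the same direction.

Primer 1 (ACTTCGATAGTATTGATC) matches the top strand at positions 3–20 (3' end points downstream).
Primer 2 (AGGAAACTATTT) also matches the top strand directly, at positions 70–81 — its reverse complement AAATAGTTTCCT is not present.
Both primers anneal to the bottom strand with 3' ends pointing the same way, so neither can prime synthesis back toward the other.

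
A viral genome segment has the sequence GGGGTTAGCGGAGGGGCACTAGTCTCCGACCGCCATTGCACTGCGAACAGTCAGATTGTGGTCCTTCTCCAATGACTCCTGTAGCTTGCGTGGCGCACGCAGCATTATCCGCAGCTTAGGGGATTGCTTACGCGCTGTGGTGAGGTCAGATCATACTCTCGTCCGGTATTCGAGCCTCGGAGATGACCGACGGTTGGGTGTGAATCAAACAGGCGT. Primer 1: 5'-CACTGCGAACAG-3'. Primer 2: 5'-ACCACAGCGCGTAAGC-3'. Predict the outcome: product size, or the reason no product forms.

Yes — a 103 bp product.

Primer 1 (CACTGCGAACAG) matches the top strand at positions 39–50; it acts as a forward primer.
Primer 2's reverse complement is GCTTACGCGCTGTGGT, matching the top strand at positions 126–141; it acts as a reverse primer.
The 3' ends face each other across positions 39–141, giving a 103 bp product.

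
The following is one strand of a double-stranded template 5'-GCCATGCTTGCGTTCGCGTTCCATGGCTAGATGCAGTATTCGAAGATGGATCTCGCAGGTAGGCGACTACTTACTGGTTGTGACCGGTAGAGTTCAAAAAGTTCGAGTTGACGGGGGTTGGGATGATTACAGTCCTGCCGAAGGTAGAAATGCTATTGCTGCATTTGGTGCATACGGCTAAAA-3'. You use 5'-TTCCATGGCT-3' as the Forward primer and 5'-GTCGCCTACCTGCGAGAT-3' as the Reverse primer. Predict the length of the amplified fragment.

Scanning the template, TTCCATGGCT occurs at positions 19–28; this primer anneals to the bottom strand there with its 3' end pointing downstream.
The reverse primer's reverse complement is ATCTCGCAGGTAGGCGAC, which matches the template at positions 50–67.
Amplicon spans positions 19–67: 49 bp.

49 bp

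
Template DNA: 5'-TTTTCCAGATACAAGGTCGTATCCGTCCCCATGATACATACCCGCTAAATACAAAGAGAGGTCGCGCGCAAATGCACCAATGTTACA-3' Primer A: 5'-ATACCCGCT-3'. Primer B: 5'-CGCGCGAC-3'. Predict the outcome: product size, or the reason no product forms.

Yes — a 31 bp product.

Primer A (ATACCCGCT) matches the top strand at positions 38–46; it acts as a forward primer.
Primer B's reverse complement is GTCGCGCG, matching the top strand at positions 61–68; it acts as a reverse primer.
The 3' ends face each other across positions 38–68, giving a 31 bp product.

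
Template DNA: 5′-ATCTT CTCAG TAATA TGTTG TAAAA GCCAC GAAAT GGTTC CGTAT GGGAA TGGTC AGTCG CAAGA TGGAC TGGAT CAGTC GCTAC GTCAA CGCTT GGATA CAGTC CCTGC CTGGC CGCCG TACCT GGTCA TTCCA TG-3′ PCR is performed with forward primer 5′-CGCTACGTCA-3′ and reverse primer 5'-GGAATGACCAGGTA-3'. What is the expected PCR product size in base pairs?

55 bp

Forward primer CGCTACGTCA is found on the top strand at positions 80–89.
The reverse primer's reverse complement is TACCTGGTCATTCC, which matches the template at positions 121–134.
Product length = (reverse-primer end) − (forward-primer start) + 1 = 134 − 80 + 1 = 55 bp.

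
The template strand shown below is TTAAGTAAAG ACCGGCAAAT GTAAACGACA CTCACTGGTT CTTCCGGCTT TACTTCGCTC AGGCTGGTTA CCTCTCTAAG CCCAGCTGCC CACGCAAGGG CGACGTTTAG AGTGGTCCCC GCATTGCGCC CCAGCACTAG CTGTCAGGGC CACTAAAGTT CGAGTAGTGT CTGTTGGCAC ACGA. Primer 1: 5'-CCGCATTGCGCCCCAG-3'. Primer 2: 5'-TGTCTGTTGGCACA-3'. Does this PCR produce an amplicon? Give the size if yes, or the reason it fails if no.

No product — both primers anneal to the same strand and extend in the same direction.

Primer 1 (CCGCATTGCGCCCCAG) matches the top strand at positions 119–134 (3' end points downstream).
Primer 2 (TGTCTGTTGGCACA) also matches the top strand directly, at positions 168–181 — its reverse complement TGTGCCAACAGACA is not present.
Both primers anneal to the bottom strand with 3' ends pointing the same way, so neither can prime synthesis back toward the other.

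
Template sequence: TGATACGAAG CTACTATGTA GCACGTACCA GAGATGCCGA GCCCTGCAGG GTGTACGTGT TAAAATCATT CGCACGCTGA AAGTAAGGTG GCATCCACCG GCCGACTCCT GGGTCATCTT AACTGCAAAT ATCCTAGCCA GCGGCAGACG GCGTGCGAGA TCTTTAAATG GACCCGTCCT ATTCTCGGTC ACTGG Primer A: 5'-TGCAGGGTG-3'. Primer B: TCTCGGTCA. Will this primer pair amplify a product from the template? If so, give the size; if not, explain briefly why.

No product — both primers anneal to the same strand and extend in the same direction.

Primer A (TGCAGGGTG) matches the top strand at positions 45–53 (3' end points downstream).
Primer B (TCTCGGTCA) also matches the top strand directly, at positions 183–191 — its reverse complement TGACCGAGA is not present.
Both primers anneal to the bottom strand with 3' ends pointing the same way, so neither can prime synthesis back toward the other.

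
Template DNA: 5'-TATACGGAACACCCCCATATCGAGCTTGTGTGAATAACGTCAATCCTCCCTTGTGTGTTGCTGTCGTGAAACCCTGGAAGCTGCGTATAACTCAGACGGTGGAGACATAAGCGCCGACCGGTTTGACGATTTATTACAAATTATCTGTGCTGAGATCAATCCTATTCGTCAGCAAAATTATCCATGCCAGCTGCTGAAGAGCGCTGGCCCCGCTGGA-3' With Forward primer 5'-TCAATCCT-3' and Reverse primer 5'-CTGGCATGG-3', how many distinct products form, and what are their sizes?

The forward primer TCAATCCT matches the top strand at positions 40–47, 156–163.
The reverse primer's reverse complement is CCATGCCAG, matching at positions 182–190.
Each forward site pairs with the reverse site to give a product ending at position 190: sizes 151, 35 bp.

Two products: 151 bp, 35 bp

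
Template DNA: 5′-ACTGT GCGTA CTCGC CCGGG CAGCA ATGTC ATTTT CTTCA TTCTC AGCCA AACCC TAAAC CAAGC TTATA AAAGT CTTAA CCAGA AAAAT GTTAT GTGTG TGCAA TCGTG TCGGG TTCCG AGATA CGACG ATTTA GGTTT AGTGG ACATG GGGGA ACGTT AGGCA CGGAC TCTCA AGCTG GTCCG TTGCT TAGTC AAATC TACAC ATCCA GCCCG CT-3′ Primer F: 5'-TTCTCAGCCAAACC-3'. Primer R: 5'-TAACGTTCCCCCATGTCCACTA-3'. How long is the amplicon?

Scanning the template, TTCTCAGCCAAACC occurs at positions 41–54; this primer anneals to the bottom strand there with its 3' end pointing downstream.
The reverse primer's reverse complement is TAGTGGACATGGGGGAACGTTA, which matches the template at positions 140–161.
Product length = (reverse-primer end) − (forward-primer start) + 1 = 161 − 41 + 1 = 121 bp.

121 bp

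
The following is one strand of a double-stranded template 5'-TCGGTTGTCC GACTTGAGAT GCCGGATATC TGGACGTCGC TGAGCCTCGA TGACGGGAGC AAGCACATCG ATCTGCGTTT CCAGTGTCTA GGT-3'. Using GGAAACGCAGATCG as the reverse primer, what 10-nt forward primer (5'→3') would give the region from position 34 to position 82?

The reverse primer's reverse complement CGATCTGCGTTTCC matches the template at positions 69–82; the product starts at position 34.
The forward primer is identical to the top strand over positions 34–43: ACGTCGCTGA.

5'-ACGTCGCTGA-3'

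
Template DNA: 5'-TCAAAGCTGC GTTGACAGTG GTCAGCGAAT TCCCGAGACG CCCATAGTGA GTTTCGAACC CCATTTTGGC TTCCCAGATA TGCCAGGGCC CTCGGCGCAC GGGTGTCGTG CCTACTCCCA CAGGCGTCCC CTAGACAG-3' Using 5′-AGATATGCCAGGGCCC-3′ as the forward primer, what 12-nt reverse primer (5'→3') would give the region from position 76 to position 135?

5'-TCTAGGGGACGC-3'

The product's 3' end on the top strand is position 135.
The reverse primer anneals to the top strand over positions 124–135, i.e. to GCGTCCCCTAGA.
Its sequence written 5'→3' is the reverse complement: TCTAGGGGACGC.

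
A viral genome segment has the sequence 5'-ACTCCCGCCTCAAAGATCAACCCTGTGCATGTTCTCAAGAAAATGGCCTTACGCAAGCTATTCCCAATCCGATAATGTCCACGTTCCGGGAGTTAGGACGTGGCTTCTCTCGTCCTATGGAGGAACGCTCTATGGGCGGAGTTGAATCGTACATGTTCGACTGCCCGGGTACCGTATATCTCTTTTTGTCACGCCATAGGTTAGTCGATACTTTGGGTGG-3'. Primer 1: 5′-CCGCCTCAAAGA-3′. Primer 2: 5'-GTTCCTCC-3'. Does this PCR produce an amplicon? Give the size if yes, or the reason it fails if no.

Yes — a 122 bp product.

Primer 1 (CCGCCTCAAAGA) matches the top strand at positions 5–16; it acts as a forward primer.
Primer 2's reverse complement is GGAGGAAC, matching the top strand at positions 119–126; it acts as a reverse primer.
The 3' ends face each other across positions 5–126, giving a 122 bp product.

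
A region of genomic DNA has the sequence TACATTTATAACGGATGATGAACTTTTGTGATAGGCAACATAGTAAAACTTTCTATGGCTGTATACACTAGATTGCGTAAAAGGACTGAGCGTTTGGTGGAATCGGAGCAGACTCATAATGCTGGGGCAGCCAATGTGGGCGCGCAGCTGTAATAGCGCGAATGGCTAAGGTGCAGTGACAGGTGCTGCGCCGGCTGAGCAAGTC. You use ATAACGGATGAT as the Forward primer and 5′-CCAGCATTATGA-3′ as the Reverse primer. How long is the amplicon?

Scanning the template, ATAACGGATGAT occurs at positions 8–19; this primer anneals to the bottom strand there with its 3' end pointing downstream.
Taking the reverse complement of CCAGCATTATGA gives TCATAATGCTGG, found at positions 114–125 on the template; the primer anneals here to the top strand with its 3' end pointing upstream.
Product length = (reverse-primer end) − (forward-primer start) + 1 = 125 − 8 + 1 = 118 bp.

118 bp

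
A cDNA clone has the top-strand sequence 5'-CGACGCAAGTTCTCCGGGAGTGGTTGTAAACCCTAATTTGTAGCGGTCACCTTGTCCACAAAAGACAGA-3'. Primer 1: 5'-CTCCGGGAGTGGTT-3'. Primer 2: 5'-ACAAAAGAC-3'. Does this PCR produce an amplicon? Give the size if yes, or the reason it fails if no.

Primer 1 (CTCCGGGAGTGGTT) matches the top strand at positions 12–25 (3' end points downstream).
Primer 2 (ACAAAAGAC) also matches the top strand directly, at positions 58–66 — its reverse complement GTCTTTTGT is not present.
Both primers anneal to the bottom strand with 3' ends pointing the same way, so neither can prime synthesis back toward the other.

No product — both primers anneal to the same strand and extend in the same direction.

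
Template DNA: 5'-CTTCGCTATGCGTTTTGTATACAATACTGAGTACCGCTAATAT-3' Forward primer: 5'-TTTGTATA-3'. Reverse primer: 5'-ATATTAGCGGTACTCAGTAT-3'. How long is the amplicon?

30 bp

The forward primer matches the template at positions 14–21.
Reverse complement of the reverse primer: ATACTGAGTACCGCTAATAT. This occurs on the top strand at positions 24–43.
The product runs from position 14 to position 43, so its length is 43 − 14 + 1 = 30 bp.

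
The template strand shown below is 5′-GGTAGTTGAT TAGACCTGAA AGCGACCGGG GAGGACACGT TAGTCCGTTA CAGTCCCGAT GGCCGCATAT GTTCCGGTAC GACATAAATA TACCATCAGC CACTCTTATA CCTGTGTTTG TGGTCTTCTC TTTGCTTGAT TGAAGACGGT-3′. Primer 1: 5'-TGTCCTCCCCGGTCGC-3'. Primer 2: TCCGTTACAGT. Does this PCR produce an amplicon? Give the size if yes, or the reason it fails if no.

No product — the primers' 3' ends point away from each other.

Primer 1 (TGTCCTCCCCGGTCGC) has reverse complement GCGACCGGGGAGGACA, which matches the top strand at positions 22–37; primer 1 anneals to the top strand there with its 3' end pointing upstream toward position 22.
Primer 2 (TCCGTTACAGT) matches the top strand directly at positions 44–54; it anneals to the bottom strand with its 3' end pointing downstream toward position 54.
The 3' ends diverge (primer 1 extends toward position 1, primer 2 toward position 150), so the primers never converge on a shared product.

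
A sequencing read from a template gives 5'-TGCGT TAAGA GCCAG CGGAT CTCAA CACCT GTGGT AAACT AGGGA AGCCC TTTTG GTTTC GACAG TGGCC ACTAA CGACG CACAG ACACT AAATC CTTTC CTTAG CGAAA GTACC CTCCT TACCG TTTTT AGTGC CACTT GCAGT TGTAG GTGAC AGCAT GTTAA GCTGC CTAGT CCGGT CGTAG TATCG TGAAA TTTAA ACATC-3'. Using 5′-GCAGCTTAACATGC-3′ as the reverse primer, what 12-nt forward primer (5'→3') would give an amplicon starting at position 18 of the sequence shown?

The reverse primer's reverse complement GCATGTTAAGCTGC matches the template at positions 157–170; the product starts at position 18.
The forward primer is identical to the top strand over positions 18–29: GATCTCAACACC.

5'-GATCTCAACACC-3'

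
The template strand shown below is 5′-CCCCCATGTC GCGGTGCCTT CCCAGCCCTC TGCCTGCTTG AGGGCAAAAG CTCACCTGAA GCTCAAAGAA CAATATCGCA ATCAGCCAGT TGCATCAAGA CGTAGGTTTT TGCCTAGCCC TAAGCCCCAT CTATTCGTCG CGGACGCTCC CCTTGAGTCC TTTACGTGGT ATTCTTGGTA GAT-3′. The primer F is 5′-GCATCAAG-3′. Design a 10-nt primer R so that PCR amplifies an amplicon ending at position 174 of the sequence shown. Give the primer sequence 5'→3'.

5'-GAATACCACG-3'

The forward primer binds at positions 92–99; the product's 3' end on the top strand is position 174.
The reverse primer anneals to the top strand over positions 165–174, i.e. to CGTGGTATTC.
Its sequence written 5'→3' is the reverse complement: GAATACCACG.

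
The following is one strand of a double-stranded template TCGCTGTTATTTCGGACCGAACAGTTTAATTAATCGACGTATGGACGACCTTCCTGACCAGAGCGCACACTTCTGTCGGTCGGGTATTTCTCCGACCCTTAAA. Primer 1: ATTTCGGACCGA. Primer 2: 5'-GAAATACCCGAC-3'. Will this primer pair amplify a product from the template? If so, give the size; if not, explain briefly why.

Yes — an 82 bp product.

Primer 1 (ATTTCGGACCGA) matches the top strand at positions 9–20; it acts as a forward primer.
Primer 2's reverse complement is GTCGGGTATTTC, matching the top strand at positions 79–90; it acts as a reverse primer.
The 3' ends face each other across positions 9–90, giving an 82 bp product.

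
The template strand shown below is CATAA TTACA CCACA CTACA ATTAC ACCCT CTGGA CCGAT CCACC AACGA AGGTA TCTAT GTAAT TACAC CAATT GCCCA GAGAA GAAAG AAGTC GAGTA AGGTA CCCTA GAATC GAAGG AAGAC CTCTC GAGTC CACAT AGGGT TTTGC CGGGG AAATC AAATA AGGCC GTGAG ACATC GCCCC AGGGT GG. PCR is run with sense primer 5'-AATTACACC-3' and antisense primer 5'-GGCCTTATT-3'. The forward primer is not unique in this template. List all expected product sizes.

The forward primer AATTACACC matches the top strand at positions 4–12, 20–28, 63–71.
The reverse primer's reverse complement is AATAAGGCC, matching at positions 162–170.
Each forward site pairs with the reverse site to give a product ending at position 170: sizes 167, 151, 108 bp.

167 bp, 151 bp, 108 bp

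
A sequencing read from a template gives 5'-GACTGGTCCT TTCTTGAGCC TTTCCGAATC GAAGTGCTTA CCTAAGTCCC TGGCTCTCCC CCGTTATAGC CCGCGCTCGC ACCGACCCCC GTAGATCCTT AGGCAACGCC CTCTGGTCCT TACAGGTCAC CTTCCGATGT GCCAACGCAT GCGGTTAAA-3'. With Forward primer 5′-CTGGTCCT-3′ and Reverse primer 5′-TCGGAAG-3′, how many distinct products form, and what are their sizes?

The forward primer CTGGTCCT matches the top strand at positions 3–10, 113–120.
The reverse primer's reverse complement is CTTCCGA, matching at positions 131–137.
Each forward site pairs with the reverse site to give a product ending at position 137: sizes 135, 25 bp.

Two products: 135 bp, 25 bp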